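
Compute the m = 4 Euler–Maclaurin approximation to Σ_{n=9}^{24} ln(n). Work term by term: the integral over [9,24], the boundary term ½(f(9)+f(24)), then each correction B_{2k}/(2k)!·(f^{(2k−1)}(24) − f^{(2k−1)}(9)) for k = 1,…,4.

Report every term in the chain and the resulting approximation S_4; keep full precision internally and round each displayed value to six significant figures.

The integral term ∫_9^24 ln(x) dx = 41.4983.
Boundary: ½(f(9) + f(24)) = ½(2.19722 + 3.17805) = 2.68764.
So far: 44.1859.
Correction k=1: B_{2}/2! · (f^{(1)}(24) − f^{(1)}(9)) = 1/12 · (0.0416667 − 0.111111) = -0.00578704.
After k=1: 44.1801.
Correction k=2: B_{4}/4! · (f^{(3)}(24) − f^{(3)}(9)) = −1/720 · (0.000144676 − 0.00274348) = 3.60946e-06.
After k=2: 44.1801.
Correction k=3: B_{6}/6! · (f^{(5)}(24) − f^{(5)}(9)) = 1/30240 · (3.01408e-06 − 0.000406442) = -1.33409e-08.
After k=3: 44.1801.
Correction k=4: B_{8}/8! · (f^{(7)}(24) − f^{(7)}(9)) = −1/1209600 · (1.56983e-07 − 0.000150534) = 1.24320e-10.

S_4 ≈ 44.1801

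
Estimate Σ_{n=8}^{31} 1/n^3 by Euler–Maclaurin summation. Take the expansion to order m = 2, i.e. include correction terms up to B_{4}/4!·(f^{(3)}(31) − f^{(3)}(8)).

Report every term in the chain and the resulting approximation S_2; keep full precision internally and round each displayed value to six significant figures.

The integral term ∫_8^31 1/x^3 dx = 0.00729221.
Boundary: ½(f(8) + f(31)) = ½(0.00195312 + 3.35672e-05) = 0.000993346.
So far: 0.00828555.
Correction k=1: B_{2}/2! · (f^{(1)}(31) − f^{(1)}(8)) = 1/12 · (-3.24844e-06 − (-0.000732422)) = 6.07645e-05.
Partial sum through k=1: 0.00834632.
Correction k=2: B_{4}/4! · (f^{(3)}(31) − f^{(3)}(8)) = −1/720 · (-6.76054e-08 − (-0.000228882)) = -3.17798e-07.

S_2 ≈ 0.00834600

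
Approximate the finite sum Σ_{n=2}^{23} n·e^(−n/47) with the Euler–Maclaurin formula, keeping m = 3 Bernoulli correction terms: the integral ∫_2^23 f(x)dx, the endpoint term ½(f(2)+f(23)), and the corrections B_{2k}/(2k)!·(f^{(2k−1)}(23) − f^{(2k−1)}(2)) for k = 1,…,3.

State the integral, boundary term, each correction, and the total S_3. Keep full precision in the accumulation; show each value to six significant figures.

∫_2^23 x·e^(−x/47) dx evaluates to 190.228.
Boundary: ½(f(2) + f(23)) = ½(1.91668 + 14.0994) = 8.00804.
Integral + boundary = 198.236.
Order-1 term: 1/12 · (0.313030 − 0.917559) = -0.0503774.
After k=1: 198.186.
Order-2 term: −1/720 · (0.000696725 − 0.00128304) = 8.14328e-07.
After k=2: 198.186.
Order-3 term: 1/30240 · (5.66656e-07 − 9.73612e-07) = -1.34575e-11.

S_3 ≈ 198.186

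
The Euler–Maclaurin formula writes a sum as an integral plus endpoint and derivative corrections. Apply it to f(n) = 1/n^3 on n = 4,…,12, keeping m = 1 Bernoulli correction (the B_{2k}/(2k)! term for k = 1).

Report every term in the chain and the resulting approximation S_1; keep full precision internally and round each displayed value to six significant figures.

The integral term ∫_4^12 1/x^3 dx = 0.0277778.
Boundary: ½(f(4) + f(12)) = ½(0.0156250 + 0.000578704) = 0.00810185.
So far: 0.0358796.
Correction k=1: B_{2}/2! · (f^{(1)}(12) − f^{(1)}(4)) = 1/12 · (-0.000144676 − (-0.0117188)) = 0.000964506.

S_1 ≈ 0.0368441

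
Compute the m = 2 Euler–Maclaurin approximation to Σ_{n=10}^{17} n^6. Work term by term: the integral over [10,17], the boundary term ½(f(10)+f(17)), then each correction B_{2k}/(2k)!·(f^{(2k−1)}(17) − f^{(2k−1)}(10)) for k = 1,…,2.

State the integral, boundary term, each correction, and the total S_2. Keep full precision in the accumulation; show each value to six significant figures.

Integral: ∫_10^17 x^6 dx = 5.71912e+07.
Endpoint term: (f(10) + f(17))/2 = (1.00000e+06 + 2.41376e+07)/2 = 1.25688e+07.
Running total after boundary: 6.97600e+07.
k=1: B_{2}/(2)! × [f^{(1)}(17) − f^{(1)}(10)] = 1/12 × (8.51914e+06 − 600000) = 659928.
Partial sum through k=1: 7.04200e+07.
k=2: B_{4}/(4)! × [f^{(3)}(17) − f^{(3)}(10)] = −1/720 × (589560 − 120000) = -652.167.

S_2 ≈ 7.04193e+07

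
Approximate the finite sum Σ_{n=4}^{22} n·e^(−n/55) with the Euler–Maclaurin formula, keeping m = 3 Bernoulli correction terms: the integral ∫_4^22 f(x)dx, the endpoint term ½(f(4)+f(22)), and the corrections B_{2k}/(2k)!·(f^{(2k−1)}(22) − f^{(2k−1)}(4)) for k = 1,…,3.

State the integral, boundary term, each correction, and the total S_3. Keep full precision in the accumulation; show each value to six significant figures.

The integral term ∫_4^22 x·e^(−x/55) dx = 178.572.
Boundary: ½(f(4) + f(22)) = ½(3.71942 + 14.7470) = 9.23323.
Integral + boundary = 187.805.
k=1: B_{2}/(2)! × [f^{(1)}(22) − f^{(1)}(4)] = 1/12 × (0.402192 − 0.862229) = -0.0383364.
Running total after k=1: 187.767.
k=2: B_{4}/(4)! × [f^{(3)}(22) − f^{(3)}(4)] = −1/720 × (0.000576143 − 0.000899814) = 4.49543e-07.
Running total after k=2: 187.767.
k=3: B_{6}/(6)! × [f^{(5)}(22) − f^{(5)}(4)] = 1/30240 × (3.36968e-07 − 5.00692e-07) = -5.41414e-12.

S_3 ≈ 187.767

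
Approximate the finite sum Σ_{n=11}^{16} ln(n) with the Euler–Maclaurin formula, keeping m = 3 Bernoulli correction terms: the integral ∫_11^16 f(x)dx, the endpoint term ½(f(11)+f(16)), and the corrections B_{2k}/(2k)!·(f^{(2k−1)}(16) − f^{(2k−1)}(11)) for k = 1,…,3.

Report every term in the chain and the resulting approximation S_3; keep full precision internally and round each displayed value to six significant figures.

∫_11^16 ln(x) dx evaluates to 12.9846.
Endpoint term: (f(11) + f(16))/2 = (2.39790 + 2.77259)/2 = 2.58524.
So far: 15.5698.
Correction k=1: B_{2}/2! · (f^{(1)}(16) − f^{(1)}(11)) = 1/12 · (0.0625000 − 0.0909091) = -0.00236742.
Running total after k=1: 15.5674.
Correction k=2: B_{4}/4! · (f^{(3)}(16) − f^{(3)}(11)) = −1/720 · (0.000488281 − 0.00150263) = 1.40882e-06.
Running total after k=2: 15.5674.
Correction k=3: B_{6}/6! · (f^{(5)}(16) − f^{(5)}(11)) = 1/30240 · (2.28882e-05 − 0.000149021) = -4.17106e-09.

S_3 ≈ 15.5674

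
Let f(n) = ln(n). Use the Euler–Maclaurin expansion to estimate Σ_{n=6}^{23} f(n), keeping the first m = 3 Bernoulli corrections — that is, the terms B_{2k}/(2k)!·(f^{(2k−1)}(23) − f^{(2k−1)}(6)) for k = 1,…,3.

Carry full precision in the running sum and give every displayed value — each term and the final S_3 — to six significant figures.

∫_6^23 ln(x) dx evaluates to 44.3658.
Boundary: ½(f(6) + f(23)) = ½(1.79176 + 3.13549) = 2.46363.
So far: 46.8294.
Order-1 term: 1/12 · (0.0434783 − 0.166667) = -0.0102657.
Running total after k=1: 46.8192.
Order-2 term: −1/720 · (0.000164379 − 0.00925926) = 1.26318e-05.
Running total after k=2: 46.8192.
Order-3 term: 1/30240 · (3.72883e-06 − 0.00308642) = -1.01941e-07.

S_3 ≈ 46.8192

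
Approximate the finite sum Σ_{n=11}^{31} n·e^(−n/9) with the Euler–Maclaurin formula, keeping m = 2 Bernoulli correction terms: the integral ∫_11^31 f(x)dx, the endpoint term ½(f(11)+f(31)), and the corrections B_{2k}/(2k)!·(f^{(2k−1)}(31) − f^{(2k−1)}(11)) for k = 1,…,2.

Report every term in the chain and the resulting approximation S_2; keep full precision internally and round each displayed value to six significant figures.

Integral: ∫_11^31 x·e^(−x/9) dx = 41.5314.
Endpoint term: (f(11) + f(31))/2 = (3.24032 + 0.989597)/2 = 2.11496.
So far: 43.6463.
Order-1 term: 1/12 · (-0.0780328 − (-0.0654611)) = -0.00104764.
Running total after k=1: 43.6453.
Order-2 term: −1/720 · (-0.000175158 − 0.00646529) = 9.22285e-06.

S_2 ≈ 43.6453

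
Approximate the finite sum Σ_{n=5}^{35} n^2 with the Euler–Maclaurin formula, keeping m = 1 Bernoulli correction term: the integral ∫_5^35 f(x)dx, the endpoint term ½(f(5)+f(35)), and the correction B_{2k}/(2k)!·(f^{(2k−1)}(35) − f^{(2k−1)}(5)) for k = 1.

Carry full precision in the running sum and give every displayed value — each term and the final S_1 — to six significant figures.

S_1 ≈ 14880.0

∫_5^35 x^2 dx evaluates to 14250.0.
½[f(5) + f(35)] = ½[25.0000 + 1225.00] = 625.000.
So far: 14875.0.
k=1: B_{2}/(2)! × [f^{(1)}(35) − f^{(1)}(5)] = 1/12 × (70.0000 − 10.0000) = 5.00000.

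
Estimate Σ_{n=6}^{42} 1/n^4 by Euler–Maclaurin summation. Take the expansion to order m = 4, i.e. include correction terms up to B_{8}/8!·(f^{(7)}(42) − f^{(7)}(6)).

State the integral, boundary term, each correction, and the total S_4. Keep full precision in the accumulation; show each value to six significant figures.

Integral: ∫_6^42 1/x^4 dx = 0.00153871.
Boundary: ½(f(6) + f(42)) = ½(0.000771605 + 3.21368e-07) = 0.000385963.
Integral + boundary = 0.00192467.
Order-1 term: 1/12 · (-3.06065e-08 − (-0.000514403)) = 4.28644e-05.
Partial sum through k=1: 0.00196754.
Order-2 term: −1/720 · (-5.20519e-10 − (-0.000428669)) = -5.95373e-07.
Partial sum through k=2: 0.00196694.
Order-3 term: 1/30240 · (-1.65244e-11 − (-0.000666819)) = 2.20509e-08.
Partial sum through k=3: 0.00196696.
Order-4 term: −1/1209600 · (-8.43082e-13 − (-0.00166705)) = -1.37818e-09.

S_4 ≈ 0.00196696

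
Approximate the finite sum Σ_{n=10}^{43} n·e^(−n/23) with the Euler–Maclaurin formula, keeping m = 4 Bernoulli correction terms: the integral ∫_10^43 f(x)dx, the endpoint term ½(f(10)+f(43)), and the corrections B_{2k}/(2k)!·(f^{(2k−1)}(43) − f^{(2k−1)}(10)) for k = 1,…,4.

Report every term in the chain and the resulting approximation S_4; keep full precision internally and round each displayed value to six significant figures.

The integral term ∫_10^43 x·e^(−x/23) dx = 257.319.
½[f(10) + f(43)] = ½[6.47405 + 6.63020] = 6.55213.
Running total after boundary: 263.871.
k=1: B_{2}/(2)! × [f^{(1)}(43) − f^{(1)}(10)] = 1/12 × (-0.134079 − 0.365925) = -0.0416670.
Running total after k=1: 263.830.
k=2: B_{4}/(4)! × [f^{(3)}(43) − f^{(3)}(10)] = −1/720 × (0.000329494 − 0.00313939) = 3.90263e-06.
Running total after k=2: 263.830.
k=3: B_{6}/(6)! × [f^{(5)}(43) − f^{(5)}(10)] = 1/30240 × (1.72485e-06 − 1.05615e-05) = -2.92218e-10.
Running total after k=3: 263.830.
k=4: B_{8}/(8)! × [f^{(7)}(43) − f^{(7)}(10)] = −1/1209600 × (5.34374e-09 − 2.87117e-08) = 1.93187e-14.

S_4 ≈ 263.830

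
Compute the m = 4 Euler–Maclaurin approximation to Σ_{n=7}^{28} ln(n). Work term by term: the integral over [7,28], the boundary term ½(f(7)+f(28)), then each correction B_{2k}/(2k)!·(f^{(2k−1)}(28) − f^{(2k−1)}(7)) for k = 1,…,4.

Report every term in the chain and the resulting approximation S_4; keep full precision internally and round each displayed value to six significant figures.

S_4 ≈ 61.3105

∫_7^28 ln(x) dx evaluates to 58.6804.
Boundary: ½(f(7) + f(28)) = ½(1.94591 + 3.33220) = 2.63906.
Integral + boundary = 61.3194.
Correction k=1: B_{2}/2! · (f^{(1)}(28) − f^{(1)}(7)) = 1/12 · (0.0357143 − 0.142857) = -0.00892857.
After k=1: 61.3105.
Correction k=2: B_{4}/4! · (f^{(3)}(28) − f^{(3)}(7)) = −1/720 · (9.11079e-05 − 0.00583090) = 7.97194e-06.
After k=2: 61.3105.
Correction k=3: B_{6}/6! · (f^{(5)}(28) − f^{(5)}(7)) = 1/30240 · (1.39451e-06 − 0.00142798) = -4.71753e-08.
After k=3: 61.3105.
Correction k=4: B_{8}/8! · (f^{(7)}(28) − f^{(7)}(7)) = −1/1209600 · (5.33613e-08 − 0.000874271) = 7.22733e-10.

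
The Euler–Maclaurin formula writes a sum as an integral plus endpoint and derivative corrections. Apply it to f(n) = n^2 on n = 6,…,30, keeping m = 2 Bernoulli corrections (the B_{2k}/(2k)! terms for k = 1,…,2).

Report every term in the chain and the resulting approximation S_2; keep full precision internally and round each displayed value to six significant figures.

S_2 ≈ 9400.00

∫_6^30 x^2 dx evaluates to 8928.00.
Endpoint term: (f(6) + f(30))/2 = (36.0000 + 900.000)/2 = 468.000.
Integral + boundary = 9396.00.
Order-1 term: 1/12 · (60.0000 − 12.0000) = 4.00000.
Running total after k=1: 9400.00.
Order-2 term: −1/720 · (0.00000 − 0.00000) = 0.00000.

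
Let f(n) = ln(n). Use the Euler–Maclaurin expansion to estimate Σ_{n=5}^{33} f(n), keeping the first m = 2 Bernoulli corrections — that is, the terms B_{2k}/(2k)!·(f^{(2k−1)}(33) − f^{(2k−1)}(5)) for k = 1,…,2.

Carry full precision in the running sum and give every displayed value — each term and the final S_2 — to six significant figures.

S_2 ≈ 81.8764

∫_5^33 ln(x) dx evaluates to 79.3376.
½[f(5) + f(33)] = ½[1.60944 + 3.49651] = 2.55297.
Running total after boundary: 81.8905.
Correction k=1: B_{2}/2! · (f^{(1)}(33) − f^{(1)}(5)) = 1/12 · (0.0303030 − 0.200000) = -0.0141414.
Running total after k=1: 81.8764.
Correction k=2: B_{4}/4! · (f^{(3)}(33) − f^{(3)}(5)) = −1/720 · (5.56529e-05 − 0.0160000) = 2.21449e-05.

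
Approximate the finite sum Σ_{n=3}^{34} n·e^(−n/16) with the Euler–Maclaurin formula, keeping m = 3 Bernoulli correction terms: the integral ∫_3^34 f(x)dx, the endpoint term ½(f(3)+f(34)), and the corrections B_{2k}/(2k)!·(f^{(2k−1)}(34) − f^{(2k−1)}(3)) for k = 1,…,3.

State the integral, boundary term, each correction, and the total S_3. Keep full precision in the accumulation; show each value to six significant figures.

S_3 ≈ 159.685

The integral term ∫_3^34 x·e^(−x/16) dx = 156.478.
½[f(3) + f(34)] = ½[2.48709 + 4.06072] = 3.27390.
So far: 159.752.
Correction k=1: B_{2}/2! · (f^{(1)}(34) − f^{(1)}(3)) = 1/12 · (-0.134362 − 0.673586) = -0.0673290.
Partial sum through k=1: 159.685.
Correction k=2: B_{4}/4! · (f^{(3)}(34) − f^{(3)}(3)) = −1/720 · (0.000408218 − 0.00910799) = 1.20830e-05.
Partial sum through k=2: 159.685.
Correction k=3: B_{6}/6! · (f^{(5)}(34) − f^{(5)}(3)) = 1/30240 · (5.23941e-06 − 6.08780e-05) = -1.83990e-09.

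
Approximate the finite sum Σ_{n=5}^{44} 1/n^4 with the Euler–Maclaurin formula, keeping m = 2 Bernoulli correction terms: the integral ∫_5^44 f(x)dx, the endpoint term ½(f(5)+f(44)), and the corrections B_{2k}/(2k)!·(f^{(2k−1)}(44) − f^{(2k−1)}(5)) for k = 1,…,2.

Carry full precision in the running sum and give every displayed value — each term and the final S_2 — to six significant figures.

S_2 ≈ 0.00356742

The integral term ∫_5^44 1/x^4 dx = 0.00266275.
Endpoint term: (f(5) + f(44))/2 = (0.00160000 + 2.66802e-07)/2 = 0.000800133.
Integral + boundary = 0.00346289.
Order-1 term: 1/12 · (-2.42547e-08 − (-0.00128000)) = 0.000106665.
Partial sum through k=1: 0.00356955.
Order-2 term: −1/720 · (-3.75848e-10 − (-0.00153600)) = -2.13333e-06.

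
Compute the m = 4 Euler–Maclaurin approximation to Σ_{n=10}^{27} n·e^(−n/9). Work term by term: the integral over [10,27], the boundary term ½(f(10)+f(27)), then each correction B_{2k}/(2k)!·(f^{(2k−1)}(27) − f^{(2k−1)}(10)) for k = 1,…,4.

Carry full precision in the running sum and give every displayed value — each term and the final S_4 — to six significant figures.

S_4 ≈ 42.4738

The integral term ∫_10^27 x·e^(−x/9) dx = 40.1610.
Endpoint term: (f(10) + f(27))/2 = (3.29193 + 1.34425)/2 = 2.31809.
Running total after boundary: 42.4791.
k=1: B_{2}/(2)! × [f^{(1)}(27) − f^{(1)}(10)] = 1/12 × (-0.0995741 − (-0.0365770)) = -0.00524976.
Partial sum through k=1: 42.4738.
k=2: B_{4}/(4)! × [f^{(3)}(27) − f^{(3)}(10)] = −1/720 × (0.00000 − 0.00767665) = 1.06620e-05.
Partial sum through k=2: 42.4738.
k=3: B_{6}/(6)! × [f^{(5)}(27) − f^{(5)}(10)] = 1/30240 × (1.51767e-05 − 0.000195122) = -5.95057e-09.
Partial sum through k=3: 42.4738.
k=4: B_{8}/(8)! × [f^{(7)}(27) − f^{(7)}(10)] = −1/1209600 × (3.74733e-07 − 3.64778e-06) = 2.70589e-12.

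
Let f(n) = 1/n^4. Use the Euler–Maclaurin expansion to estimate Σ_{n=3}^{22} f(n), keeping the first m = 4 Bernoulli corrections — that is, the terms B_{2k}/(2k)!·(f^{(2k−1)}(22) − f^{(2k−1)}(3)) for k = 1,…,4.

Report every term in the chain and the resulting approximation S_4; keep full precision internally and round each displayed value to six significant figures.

Integral: ∫_3^22 1/x^4 dx = 0.0123144.
Endpoint term: (f(3) + f(22))/2 = (0.0123457 + 4.26883e-06)/2 = 0.00617497.
Integral + boundary = 0.0184893.
Correction k=1: B_{2}/2! · (f^{(1)}(22) − f^{(1)}(3)) = 1/12 · (-7.76152e-07 − (-0.0164609)) = 0.00137168.
Partial sum through k=1: 0.0198610.
Correction k=2: B_{4}/4! · (f^{(3)}(22) − f^{(3)}(3)) = −1/720 · (-4.81086e-08 − (-0.0548697)) = -7.62078e-05.
Partial sum through k=2: 0.0197848.
Correction k=3: B_{6}/6! · (f^{(5)}(22) − f^{(5)}(3)) = 1/30240 · (-5.56628e-09 − (-0.341411)) = 1.12901e-05.
Partial sum through k=3: 0.0197961.
Correction k=4: B_{8}/8! · (f^{(7)}(22) − f^{(7)}(3)) = −1/1209600 · (-1.03505e-09 − (-3.41411)) = -2.82251e-06.

S_4 ≈ 0.0197933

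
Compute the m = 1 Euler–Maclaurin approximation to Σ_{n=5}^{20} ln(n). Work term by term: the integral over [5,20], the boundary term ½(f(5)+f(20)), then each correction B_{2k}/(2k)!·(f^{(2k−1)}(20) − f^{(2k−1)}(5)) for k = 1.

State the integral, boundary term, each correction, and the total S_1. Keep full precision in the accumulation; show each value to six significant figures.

Integral: ∫_5^20 ln(x) dx = 36.8675.
½[f(5) + f(20)] = ½[1.60944 + 2.99573] = 2.30259.
Running total after boundary: 39.1700.
Order-1 term: 1/12 · (0.0500000 − 0.200000) = -0.0125000.

S_1 ≈ 39.1575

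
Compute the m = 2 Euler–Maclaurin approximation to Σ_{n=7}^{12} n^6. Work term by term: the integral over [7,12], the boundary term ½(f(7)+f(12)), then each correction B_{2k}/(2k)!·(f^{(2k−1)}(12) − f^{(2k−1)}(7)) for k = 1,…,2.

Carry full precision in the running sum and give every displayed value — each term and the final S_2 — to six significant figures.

S_2 ≈ 6.66878e+06

∫_7^12 x^6 dx evaluates to 5.00118e+06.
Boundary: ½(f(7) + f(12)) = ½(117649 + 2.98598e+06) = 1.55182e+06.
Running total after boundary: 6.55300e+06.
k=1: B_{2}/(2)! × [f^{(1)}(12) − f^{(1)}(7)] = 1/12 × (1.49299e+06 − 100842) = 116012.
Partial sum through k=1: 6.66901e+06.
k=2: B_{4}/(4)! × [f^{(3)}(12) − f^{(3)}(7)] = −1/720 × (207360 − 41160.0) = -230.833.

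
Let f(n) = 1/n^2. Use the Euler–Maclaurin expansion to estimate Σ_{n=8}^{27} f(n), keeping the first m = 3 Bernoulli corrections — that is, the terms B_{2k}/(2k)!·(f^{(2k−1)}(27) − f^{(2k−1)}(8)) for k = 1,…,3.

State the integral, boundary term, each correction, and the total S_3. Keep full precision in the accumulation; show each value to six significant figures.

∫_8^27 1/x^2 dx evaluates to 0.0879630.
Boundary: ½(f(8) + f(27)) = ½(0.0156250 + 0.00137174) = 0.00849837.
Running total after boundary: 0.0964613.
k=1: B_{2}/(2)! × [f^{(1)}(27) − f^{(1)}(8)] = 1/12 × (-0.000101611 − (-0.00390625)) = 0.000317053.
Partial sum through k=1: 0.0967784.
k=2: B_{4}/(4)! × [f^{(3)}(27) − f^{(3)}(8)] = −1/720 × (-1.67260e-06 − (-0.000732422)) = -1.01493e-06.
Partial sum through k=2: 0.0967774.
k=3: B_{6}/(6)! × [f^{(5)}(27) − f^{(5)}(8)] = 1/30240 × (-6.88313e-08 − (-0.000343323)) = 1.13510e-08.

S_3 ≈ 0.0967774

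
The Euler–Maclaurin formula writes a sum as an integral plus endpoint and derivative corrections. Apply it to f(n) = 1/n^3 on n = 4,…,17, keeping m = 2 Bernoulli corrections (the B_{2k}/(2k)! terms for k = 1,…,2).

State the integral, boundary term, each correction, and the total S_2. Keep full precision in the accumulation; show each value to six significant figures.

∫_4^17 1/x^3 dx evaluates to 0.0295199.
Boundary: ½(f(4) + f(17)) = ½(0.0156250 + 0.000203542) = 0.00791427.
Running total after boundary: 0.0374342.
Order-1 term: 1/12 · (-3.59191e-05 − (-0.0117188)) = 0.000973569.
Running total after k=1: 0.0384077.
Order-2 term: −1/720 · (-2.48575e-06 − (-0.0146484)) = -2.03416e-05.

S_2 ≈ 0.0383874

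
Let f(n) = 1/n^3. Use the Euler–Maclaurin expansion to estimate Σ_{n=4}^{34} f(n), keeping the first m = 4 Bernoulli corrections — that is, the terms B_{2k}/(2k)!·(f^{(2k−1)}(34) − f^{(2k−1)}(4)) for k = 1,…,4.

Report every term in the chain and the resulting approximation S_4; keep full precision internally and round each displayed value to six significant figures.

The integral term ∫_4^34 1/x^3 dx = 0.0308175.
½[f(4) + f(34)] = ½[0.0156250 + 2.54427e-05] = 0.00782522.
Integral + boundary = 0.0386427.
Order-1 term: 1/12 · (-2.24494e-06 − (-0.0117188)) = 0.000976375.
Partial sum through k=1: 0.0396191.
Order-2 term: −1/720 · (-3.88399e-08 − (-0.0146484)) = -2.03450e-05.
Partial sum through k=2: 0.0395987.
Order-3 term: 1/30240 · (-1.41114e-09 − (-0.0384521)) = 1.27157e-06.
Partial sum through k=3: 0.0396000.
Order-4 term: −1/1209600 · (-8.78909e-11 − (-0.173035)) = -1.43051e-07.

S_4 ≈ 0.0395999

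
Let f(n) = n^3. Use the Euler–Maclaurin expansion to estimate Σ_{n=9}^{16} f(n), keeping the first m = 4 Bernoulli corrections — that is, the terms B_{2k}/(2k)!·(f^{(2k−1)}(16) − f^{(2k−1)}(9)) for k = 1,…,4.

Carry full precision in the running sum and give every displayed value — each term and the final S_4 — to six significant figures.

Integral: ∫_9^16 x^3 dx = 14743.8.
Endpoint term: (f(9) + f(16))/2 = (729.000 + 4096.00)/2 = 2412.50.
So far: 17156.2.
Correction k=1: B_{2}/2! · (f^{(1)}(16) − f^{(1)}(9)) = 1/12 · (768.000 − 243.000) = 43.7500.
Running total after k=1: 17200.0.
Correction k=2: B_{4}/4! · (f^{(3)}(16) − f^{(3)}(9)) = −1/720 · (6.00000 − 6.00000) = 0.00000.
Running total after k=2: 17200.0.
Correction k=3: B_{6}/6! · (f^{(5)}(16) − f^{(5)}(9)) = 1/30240 · (0.00000 − 0.00000) = 0.00000.
Running total after k=3: 17200.0.
Correction k=4: B_{8}/8! · (f^{(7)}(16) − f^{(7)}(9)) = −1/1209600 · (0.00000 − 0.00000) = 0.00000.

S_4 ≈ 17200.0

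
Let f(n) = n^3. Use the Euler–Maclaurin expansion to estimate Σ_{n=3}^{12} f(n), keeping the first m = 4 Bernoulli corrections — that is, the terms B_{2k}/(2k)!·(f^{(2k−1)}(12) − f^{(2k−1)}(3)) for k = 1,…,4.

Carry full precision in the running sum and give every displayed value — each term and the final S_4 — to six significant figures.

∫_3^12 x^3 dx evaluates to 5163.75.
½[f(3) + f(12)] = ½[27.0000 + 1728.00] = 877.500.
Running total after boundary: 6041.25.
Order-1 term: 1/12 · (432.000 − 27.0000) = 33.7500.
After k=1: 6075.00.
Order-2 term: −1/720 · (6.00000 − 6.00000) = 0.00000.
After k=2: 6075.00.
Order-3 term: 1/30240 · (0.00000 − 0.00000) = 0.00000.
After k=3: 6075.00.
Order-4 term: −1/1209600 · (0.00000 − 0.00000) = 0.00000.

S_4 ≈ 6075.00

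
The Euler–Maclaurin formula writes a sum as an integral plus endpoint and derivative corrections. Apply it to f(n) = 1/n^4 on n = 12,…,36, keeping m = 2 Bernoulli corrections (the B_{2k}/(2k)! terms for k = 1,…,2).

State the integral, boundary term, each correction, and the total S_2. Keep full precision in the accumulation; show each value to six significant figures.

Integral: ∫_12^36 1/x^4 dx = 0.000185757.
½[f(12) + f(36)] = ½[4.82253e-05 + 5.95374e-07] = 2.44103e-05.
Integral + boundary = 0.000210167.
Order-1 term: 1/12 · (-6.61527e-08 − (-1.60751e-05)) = 1.33408e-06.
Partial sum through k=1: 0.000211501.
Order-2 term: −1/720 · (-1.53131e-09 − (-3.34898e-06)) = -4.64923e-09.

S_2 ≈ 0.000211497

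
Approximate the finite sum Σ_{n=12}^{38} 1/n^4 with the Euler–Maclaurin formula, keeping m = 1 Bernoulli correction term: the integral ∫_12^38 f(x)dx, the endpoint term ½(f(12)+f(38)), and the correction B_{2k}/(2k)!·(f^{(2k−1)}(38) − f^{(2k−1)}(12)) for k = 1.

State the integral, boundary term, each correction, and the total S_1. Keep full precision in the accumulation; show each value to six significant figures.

S_1 ≈ 0.000212514

The integral term ∫_12^38 1/x^4 dx = 0.000186826.
Endpoint term: (f(12) + f(38))/2 = (4.82253e-05 + 4.79585e-07)/2 = 2.43524e-05.
Running total after boundary: 0.000211179.
Order-1 term: 1/12 · (-5.04826e-08 − (-1.60751e-05)) = 1.33539e-06.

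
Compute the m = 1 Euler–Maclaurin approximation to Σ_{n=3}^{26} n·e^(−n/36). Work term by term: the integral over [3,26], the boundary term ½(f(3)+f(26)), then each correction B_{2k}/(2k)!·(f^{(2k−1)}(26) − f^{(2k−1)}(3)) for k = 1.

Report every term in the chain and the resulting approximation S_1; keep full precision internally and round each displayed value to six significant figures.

∫_3^26 x·e^(−x/36) dx evaluates to 207.723.
Boundary: ½(f(3) + f(26)) = ½(2.76013 + 12.6275) = 7.69380.
Running total after boundary: 215.417.
Correction k=1: B_{2}/2! · (f^{(1)}(26) − f^{(1)}(3)) = 1/12 · (0.134909 − 0.843374) = -0.0590388.

S_1 ≈ 215.358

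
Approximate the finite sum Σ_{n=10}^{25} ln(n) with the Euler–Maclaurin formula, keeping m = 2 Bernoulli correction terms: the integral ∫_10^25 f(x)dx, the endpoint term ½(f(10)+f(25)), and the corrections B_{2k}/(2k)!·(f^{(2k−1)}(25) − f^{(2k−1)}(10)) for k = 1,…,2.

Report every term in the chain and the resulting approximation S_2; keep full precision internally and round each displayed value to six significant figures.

S_2 ≈ 45.2018

The integral term ∫_10^25 ln(x) dx = 42.4460.
½[f(10) + f(25)] = ½[2.30259 + 3.21888] = 2.76073.
Integral + boundary = 45.2068.
Correction k=1: B_{2}/2! · (f^{(1)}(25) − f^{(1)}(10)) = 1/12 · (0.0400000 − 0.100000) = -0.00500000.
Running total after k=1: 45.2018.
Correction k=2: B_{4}/4! · (f^{(3)}(25) − f^{(3)}(10)) = −1/720 · (0.000128000 − 0.00200000) = 2.60000e-06.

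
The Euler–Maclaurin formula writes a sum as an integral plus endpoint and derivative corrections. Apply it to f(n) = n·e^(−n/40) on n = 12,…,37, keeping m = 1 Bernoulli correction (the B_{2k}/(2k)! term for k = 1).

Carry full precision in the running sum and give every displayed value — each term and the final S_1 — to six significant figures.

S_1 ≈ 331.325

∫_12^37 x·e^(−x/40) dx evaluates to 319.585.
Boundary: ½(f(12) + f(37)) = ½(8.88982 + 14.6717) = 11.7807.
Running total after boundary: 331.366.
Correction k=1: B_{2}/2! · (f^{(1)}(37) − f^{(1)}(12)) = 1/12 · (0.0297399 − 0.518573) = -0.0407361.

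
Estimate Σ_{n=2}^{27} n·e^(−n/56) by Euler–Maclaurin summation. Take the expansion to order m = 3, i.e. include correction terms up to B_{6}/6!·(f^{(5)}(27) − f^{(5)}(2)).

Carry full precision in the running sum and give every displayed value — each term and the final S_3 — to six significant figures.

∫_2^27 x·e^(−x/56) dx evaluates to 264.098.
½[f(2) + f(27)] = ½[1.92983 + 16.6714] = 9.30061.
Integral + boundary = 273.399.
k=1: B_{2}/(2)! × [f^{(1)}(27) − f^{(1)}(2)] = 1/12 × (0.319755 − 0.930455) = -0.0508916.
Partial sum through k=1: 273.348.
k=2: B_{4}/(4)! × [f^{(3)}(27) − f^{(3)}(2)] = −1/720 × (0.000495750 − 0.000912081) = 5.78237e-07.
Partial sum through k=2: 273.348.
k=3: B_{6}/(6)! × [f^{(5)}(27) − f^{(5)}(2)] = 1/30240 × (2.83654e-07 − 4.87073e-07) = -6.72683e-12.

S_3 ≈ 273.348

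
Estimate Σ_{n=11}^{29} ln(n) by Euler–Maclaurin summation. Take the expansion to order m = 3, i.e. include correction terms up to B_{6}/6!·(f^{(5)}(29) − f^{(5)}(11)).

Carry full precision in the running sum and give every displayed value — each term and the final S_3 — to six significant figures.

The integral term ∫_11^29 ln(x) dx = 53.2747.
Boundary: ½(f(11) + f(29)) = ½(2.39790 + 3.36730) = 2.88260.
Integral + boundary = 56.1573.
k=1: B_{2}/(2)! × [f^{(1)}(29) − f^{(1)}(11)] = 1/12 × (0.0344828 − 0.0909091) = -0.00470219.
Running total after k=1: 56.1526.
k=2: B_{4}/(4)! × [f^{(3)}(29) − f^{(3)}(11)] = −1/720 × (8.20042e-05 − 0.00150263) = 1.97309e-06.
Running total after k=2: 56.1526.
k=3: B_{6}/(6)! × [f^{(5)}(29) − f^{(5)}(11)] = 1/30240 × (1.17010e-06 − 0.000149021) = -4.88925e-09.

S_3 ≈ 56.1526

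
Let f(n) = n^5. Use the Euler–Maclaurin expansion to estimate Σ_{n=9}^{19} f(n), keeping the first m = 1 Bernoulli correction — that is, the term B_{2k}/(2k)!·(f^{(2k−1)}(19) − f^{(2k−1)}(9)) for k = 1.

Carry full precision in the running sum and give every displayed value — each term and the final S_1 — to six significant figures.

S_1 ≈ 9.07155e+06

Integral: ∫_9^19 x^5 dx = 7.75241e+06.
Endpoint term: (f(9) + f(19))/2 = (59049.0 + 2.47610e+06)/2 = 1.26757e+06.
So far: 9.01998e+06.
k=1: B_{2}/(2)! × [f^{(1)}(19) − f^{(1)}(9)] = 1/12 × (651605 − 32805.0) = 51566.7.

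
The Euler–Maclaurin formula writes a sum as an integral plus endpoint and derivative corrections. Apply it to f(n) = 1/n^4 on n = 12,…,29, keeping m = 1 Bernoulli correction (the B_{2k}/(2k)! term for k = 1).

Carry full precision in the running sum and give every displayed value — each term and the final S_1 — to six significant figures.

S_1 ≈ 0.000205377

The integral term ∫_12^29 1/x^4 dx = 0.000179234.
Endpoint term: (f(12) + f(29))/2 = (4.82253e-05 + 1.41387e-06)/2 = 2.48196e-05.
So far: 0.000204053.
Order-1 term: 1/12 · (-1.95016e-07 − (-1.60751e-05)) = 1.32334e-06.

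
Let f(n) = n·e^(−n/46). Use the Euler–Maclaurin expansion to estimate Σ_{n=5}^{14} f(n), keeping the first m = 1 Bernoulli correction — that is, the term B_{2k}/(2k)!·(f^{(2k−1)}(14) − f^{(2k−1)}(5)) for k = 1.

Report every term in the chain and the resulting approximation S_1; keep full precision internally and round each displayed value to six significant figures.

∫_5^14 x·e^(−x/46) dx evaluates to 68.5822.
Boundary: ½(f(5) + f(14)) = ½(4.48502 + 10.3265) = 7.40574.
Running total after boundary: 75.9879.
Correction k=1: B_{2}/2! · (f^{(1)}(14) − f^{(1)}(5)) = 1/12 · (0.513116 − 0.799503) = -0.0238656.

S_1 ≈ 75.9640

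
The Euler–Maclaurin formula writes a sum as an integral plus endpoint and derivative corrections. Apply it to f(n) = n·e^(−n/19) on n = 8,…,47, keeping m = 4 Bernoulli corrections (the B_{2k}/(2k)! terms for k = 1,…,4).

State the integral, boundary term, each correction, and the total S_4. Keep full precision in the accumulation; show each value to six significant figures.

S_4 ≈ 235.595

∫_8^47 x·e^(−x/19) dx evaluates to 231.031.
Boundary: ½(f(8) + f(47)) = ½(5.25084 + 3.96087) = 4.60586.
Running total after boundary: 235.637.
Order-1 term: 1/12 · (-0.124193 − 0.379995) = -0.0420157.
Partial sum through k=1: 235.595.
Order-2 term: −1/720 · (0.000122866 − 0.00468894) = 6.34177e-06.
Partial sum through k=2: 235.595.
Order-3 term: 1/30240 · (1.63368e-06 − 2.30617e-05) = -7.08597e-10.
Partial sum through k=3: 235.595.
Order-4 term: −1/1209600 · (8.10804e-09 − 9.17855e-08) = 6.91778e-14.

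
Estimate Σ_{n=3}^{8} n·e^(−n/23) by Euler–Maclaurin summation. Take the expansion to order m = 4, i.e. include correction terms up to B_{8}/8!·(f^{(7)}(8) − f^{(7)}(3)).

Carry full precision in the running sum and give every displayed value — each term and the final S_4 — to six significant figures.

Integral: ∫_3^8 x·e^(−x/23) dx = 21.3367.
Boundary: ½(f(3) + f(8)) = ½(2.63314 + 5.64977) = 4.14146.
Integral + boundary = 25.4782.
k=1: B_{2}/(2)! × [f^{(1)}(8) − f^{(1)}(3)] = 1/12 × (0.460579 − 0.763229) = -0.0252208.
Partial sum through k=1: 25.4530.
k=2: B_{4}/(4)! × [f^{(3)}(8) − f^{(3)}(3)] = −1/720 × (0.00354069 − 0.00476117) = 1.69511e-06.
Partial sum through k=2: 25.4530.
k=3: B_{6}/(6)! × [f^{(5)}(8) − f^{(5)}(3)] = 1/30240 × (1.17405e-05 − 1.52733e-05) = -1.16825e-10.
Partial sum through k=3: 25.4530.
k=4: B_{8}/(8)! × [f^{(7)}(8) − f^{(7)}(3)] = −1/1209600 × (3.17349e-08 − 4.07301e-08) = 7.43645e-15.

S_4 ≈ 25.4530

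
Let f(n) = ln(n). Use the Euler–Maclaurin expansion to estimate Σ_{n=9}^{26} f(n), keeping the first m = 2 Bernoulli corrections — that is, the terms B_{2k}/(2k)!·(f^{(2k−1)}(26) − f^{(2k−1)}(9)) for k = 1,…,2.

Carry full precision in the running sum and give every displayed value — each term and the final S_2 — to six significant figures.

S_2 ≈ 50.6571

The integral term ∫_9^26 ln(x) dx = 47.9355.
Endpoint term: (f(9) + f(26))/2 = (2.19722 + 3.25810)/2 = 2.72766.
So far: 50.6631.
Order-1 term: 1/12 · (0.0384615 − 0.111111) = -0.00605413.
Partial sum through k=1: 50.6571.
Order-2 term: −1/720 · (0.000113792 − 0.00274348) = 3.65235e-06.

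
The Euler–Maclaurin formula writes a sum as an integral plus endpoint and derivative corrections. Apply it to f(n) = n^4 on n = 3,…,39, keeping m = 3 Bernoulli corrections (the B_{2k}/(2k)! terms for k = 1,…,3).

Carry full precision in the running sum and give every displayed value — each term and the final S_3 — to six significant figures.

S_3 ≈ 1.92213e+07

Integral: ∫_3^39 x^4 dx = 1.80448e+07.
Endpoint term: (f(3) + f(39))/2 = (81.0000 + 2.31344e+06)/2 = 1.15676e+06.
Integral + boundary = 1.92016e+07.
Correction k=1: B_{2}/2! · (f^{(1)}(39) − f^{(1)}(3)) = 1/12 · (237276 − 108.000) = 19764.0.
Running total after k=1: 1.92213e+07.
Correction k=2: B_{4}/4! · (f^{(3)}(39) − f^{(3)}(3)) = −1/720 · (936.000 − 72.0000) = -1.20000.
Running total after k=2: 1.92213e+07.
Correction k=3: B_{6}/6! · (f^{(5)}(39) − f^{(5)}(3)) = 1/30240 · (0.00000 − 0.00000) = 0.00000.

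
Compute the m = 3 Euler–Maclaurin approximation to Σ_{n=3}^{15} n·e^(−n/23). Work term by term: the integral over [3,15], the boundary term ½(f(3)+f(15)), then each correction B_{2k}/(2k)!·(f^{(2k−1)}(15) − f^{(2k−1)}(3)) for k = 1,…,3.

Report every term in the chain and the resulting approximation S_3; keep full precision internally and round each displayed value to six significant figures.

S_3 ≈ 74.7705

∫_3^15 x·e^(−x/23) dx evaluates to 69.5956.
Endpoint term: (f(3) + f(15))/2 = (2.63314 + 7.81368)/2 = 5.22341.
So far: 74.8190.
Correction k=1: B_{2}/2! · (f^{(1)}(15) − f^{(1)}(3)) = 1/12 · (0.181187 − 0.763229) = -0.0485035.
Running total after k=1: 74.7705.
Correction k=2: B_{4}/4! · (f^{(3)}(15) − f^{(3)}(3)) = −1/720 · (0.00231193 − 0.00476117) = 3.40172e-06.
Running total after k=2: 74.7705.
Correction k=3: B_{6}/6! · (f^{(5)}(15) − f^{(5)}(3)) = 1/30240 · (8.09329e-06 − 1.52733e-05) = -2.37433e-10.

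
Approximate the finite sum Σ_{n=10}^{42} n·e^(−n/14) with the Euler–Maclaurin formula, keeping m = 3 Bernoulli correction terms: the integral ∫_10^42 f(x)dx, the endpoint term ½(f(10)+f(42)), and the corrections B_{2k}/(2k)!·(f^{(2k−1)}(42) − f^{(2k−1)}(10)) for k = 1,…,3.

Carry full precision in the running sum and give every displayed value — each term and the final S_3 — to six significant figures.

S_3 ≈ 128.926

∫_10^42 x·e^(−x/14) dx evaluates to 125.453.
½[f(10) + f(42)] = ½[4.89542 + 2.09106] = 3.49324.
Running total after boundary: 128.946.
k=1: B_{2}/(2)! × [f^{(1)}(42) − f^{(1)}(10)] = 1/12 × (-0.0995741 − 0.139869) = -0.0199536.
Partial sum through k=1: 128.926.
k=2: B_{4}/(4)! × [f^{(3)}(42) − f^{(3)}(10)] = −1/720 × (0.00000 − 0.00570894) = 7.92908e-06.
Partial sum through k=2: 128.926.
k=3: B_{6}/(6)! × [f^{(5)}(42) − f^{(5)}(10)] = 1/30240 × (2.59200e-06 − 5.46136e-05) = -1.72029e-09.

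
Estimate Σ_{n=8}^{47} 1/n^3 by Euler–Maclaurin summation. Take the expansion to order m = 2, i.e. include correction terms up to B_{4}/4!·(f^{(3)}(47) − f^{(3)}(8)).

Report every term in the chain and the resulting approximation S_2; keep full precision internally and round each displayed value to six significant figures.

S_2 ≈ 0.00862820

∫_8^47 1/x^3 dx evaluates to 0.00758615.
Boundary: ½(f(8) + f(47)) = ½(0.00195312 + 9.63178e-06) = 0.000981378.
Integral + boundary = 0.00856753.
Order-1 term: 1/12 · (-6.14794e-07 − (-0.000732422)) = 6.09839e-05.
Running total after k=1: 0.00862852.
Order-2 term: −1/720 · (-5.56627e-09 − (-0.000228882)) = -3.17884e-07.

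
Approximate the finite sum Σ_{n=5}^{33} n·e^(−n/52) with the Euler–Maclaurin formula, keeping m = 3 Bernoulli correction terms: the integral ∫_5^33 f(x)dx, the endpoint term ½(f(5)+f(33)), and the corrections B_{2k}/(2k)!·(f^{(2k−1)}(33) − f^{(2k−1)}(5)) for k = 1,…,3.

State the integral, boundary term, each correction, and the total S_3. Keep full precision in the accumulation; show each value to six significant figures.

S_3 ≈ 360.023

Integral: ∫_5^33 x·e^(−x/52) dx = 349.057.
½[f(5) + f(33)] = ½[4.54162 + 17.4946] = 11.0181.
Integral + boundary = 360.075.
k=1: B_{2}/(2)! × [f^{(1)}(33) − f^{(1)}(5)] = 1/12 × (0.193705 − 0.820985) = -0.0522734.
Partial sum through k=1: 360.023.
k=2: B_{4}/(4)! × [f^{(3)}(33) − f^{(3)}(5)] = −1/720 × (0.000463751 − 0.000975456) = 7.10701e-07.
Partial sum through k=2: 360.023.
k=3: B_{6}/(6)! × [f^{(5)}(33) − f^{(5)}(5)] = 1/30240 × (3.16519e-07 − 6.09206e-07) = -9.67883e-12.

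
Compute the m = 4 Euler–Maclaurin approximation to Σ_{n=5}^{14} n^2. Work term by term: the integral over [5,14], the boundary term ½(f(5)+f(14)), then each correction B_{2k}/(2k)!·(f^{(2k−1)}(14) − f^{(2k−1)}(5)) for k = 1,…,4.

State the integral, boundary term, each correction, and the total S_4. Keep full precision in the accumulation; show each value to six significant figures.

S_4 ≈ 985.000

∫_5^14 x^2 dx evaluates to 873.000.
Boundary: ½(f(5) + f(14)) = ½(25.0000 + 196.000) = 110.500.
So far: 983.500.
k=1: B_{2}/(2)! × [f^{(1)}(14) − f^{(1)}(5)] = 1/12 × (28.0000 − 10.0000) = 1.50000.
Running total after k=1: 985.000.
k=2: B_{4}/(4)! × [f^{(3)}(14) − f^{(3)}(5)] = −1/720 × (0.00000 − 0.00000) = 0.00000.
Running total after k=2: 985.000.
k=3: B_{6}/(6)! × [f^{(5)}(14) − f^{(5)}(5)] = 1/30240 × (0.00000 − 0.00000) = 0.00000.
Running total after k=3: 985.000.
k=4: B_{8}/(8)! × [f^{(7)}(14) − f^{(7)}(5)] = −1/1209600 × (0.00000 − 0.00000) = 0.00000.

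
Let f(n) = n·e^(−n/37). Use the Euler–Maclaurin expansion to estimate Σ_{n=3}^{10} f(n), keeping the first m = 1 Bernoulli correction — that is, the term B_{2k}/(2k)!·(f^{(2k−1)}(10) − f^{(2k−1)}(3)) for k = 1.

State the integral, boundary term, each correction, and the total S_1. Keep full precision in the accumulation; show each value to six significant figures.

∫_3^10 x·e^(−x/37) dx evaluates to 37.5778.
Endpoint term: (f(3) + f(10))/2 = (2.76636 + 7.63173)/2 = 5.19904.
So far: 42.7768.
Order-1 term: 1/12 · (0.556910 − 0.847353) = -0.0242035.

S_1 ≈ 42.7526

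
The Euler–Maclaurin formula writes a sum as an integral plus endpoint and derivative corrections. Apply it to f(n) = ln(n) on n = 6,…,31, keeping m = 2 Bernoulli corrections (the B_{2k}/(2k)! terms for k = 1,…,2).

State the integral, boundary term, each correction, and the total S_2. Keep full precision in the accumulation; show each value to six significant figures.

S_2 ≈ 73.3047

∫_6^31 ln(x) dx evaluates to 70.7030.
½[f(6) + f(31)] = ½[1.79176 + 3.43399] = 2.61287.
So far: 73.3159.
k=1: B_{2}/(2)! × [f^{(1)}(31) − f^{(1)}(6)] = 1/12 × (0.0322581 − 0.166667) = -0.0112007.
Partial sum through k=1: 73.3047.
k=2: B_{4}/(4)! × [f^{(3)}(31) − f^{(3)}(6)] = −1/720 × (6.71344e-05 − 0.00925926) = 1.27668e-05.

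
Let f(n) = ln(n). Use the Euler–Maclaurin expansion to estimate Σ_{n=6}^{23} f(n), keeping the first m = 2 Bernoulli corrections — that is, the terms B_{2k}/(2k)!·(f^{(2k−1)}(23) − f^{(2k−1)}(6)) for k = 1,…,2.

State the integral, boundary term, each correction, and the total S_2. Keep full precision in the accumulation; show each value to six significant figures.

S_2 ≈ 46.8192

∫_6^23 ln(x) dx evaluates to 44.3658.
½[f(6) + f(23)] = ½[1.79176 + 3.13549] = 2.46363.
Running total after boundary: 46.8294.
Order-1 term: 1/12 · (0.0434783 − 0.166667) = -0.0102657.
Partial sum through k=1: 46.8192.
Order-2 term: −1/720 · (0.000164379 − 0.00925926) = 1.26318e-05.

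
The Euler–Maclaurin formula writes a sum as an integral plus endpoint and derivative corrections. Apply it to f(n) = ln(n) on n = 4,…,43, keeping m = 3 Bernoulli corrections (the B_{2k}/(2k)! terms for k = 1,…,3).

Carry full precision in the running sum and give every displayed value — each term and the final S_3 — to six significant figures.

The integral term ∫_4^43 ln(x) dx = 117.186.
Boundary: ½(f(4) + f(43)) = ½(1.38629 + 3.76120) = 2.57375.
So far: 119.760.
Correction k=1: B_{2}/2! · (f^{(1)}(43) − f^{(1)}(4)) = 1/12 · (0.0232558 − 0.250000) = -0.0188953.
After k=1: 119.741.
Correction k=2: B_{4}/4! · (f^{(3)}(43) − f^{(3)}(4)) = −1/720 · (2.51550e-05 − 0.0312500) = 4.33678e-05.
After k=2: 119.741.
Correction k=3: B_{6}/6! · (f^{(5)}(43) − f^{(5)}(4)) = 1/30240 · (1.63256e-07 − 0.0234375) = -7.75044e-07.

S_3 ≈ 119.741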